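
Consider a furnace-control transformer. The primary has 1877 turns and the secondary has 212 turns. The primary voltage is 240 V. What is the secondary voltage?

V_s ≈ 27.1 V

V_s/V_p = N_s/N_p, so V_s = 240 × 212/1877 = 27.1 V.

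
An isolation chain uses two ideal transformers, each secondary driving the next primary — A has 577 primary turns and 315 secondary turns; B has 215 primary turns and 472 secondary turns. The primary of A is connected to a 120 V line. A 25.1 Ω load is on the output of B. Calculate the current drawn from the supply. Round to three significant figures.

I_supply ≈ 6.87 A

Secondary of A: V = 120.00 × 315/577 = 65.511 V.
Secondary of B: V = 65.511 × 472/215 = 143.82 V.
I_load = 143.82/25.1 = 5.7299 A, so P_out = 143.82 × 5.7299 = 824.07 W.
All ideal ⇒ P_in = P_out, so I_supply = 824.07/120 = 6.87 A.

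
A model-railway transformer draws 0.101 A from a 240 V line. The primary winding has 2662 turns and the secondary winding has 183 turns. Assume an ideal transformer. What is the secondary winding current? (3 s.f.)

I_s ≈ 1.47 A

I_s/I_p = N_p/N_s, so I_s = 0.101 × 2662/183 = 1.47 A.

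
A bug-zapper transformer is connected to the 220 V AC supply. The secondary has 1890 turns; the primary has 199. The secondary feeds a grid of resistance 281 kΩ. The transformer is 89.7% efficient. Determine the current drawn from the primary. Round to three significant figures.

V_s = 220 × 1890/199 = 2089.4 V.
I_s = V_s/R = 2089.4/281000 = 0.0074358 A.
P_out = V_s I_s = 2089.4 × 0.0074358 = 15.537 W.
P_in = P_out/η = 15.537/0.897 = 17.321 W.
I_p = P_in/V_p = 17.321/220 = 0.0787 A.

I_p ≈ 0.0787 A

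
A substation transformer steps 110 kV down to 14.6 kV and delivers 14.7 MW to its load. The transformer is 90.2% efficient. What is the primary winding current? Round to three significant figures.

P_in = P_out/η = 1.47×10^7/0.902 = 1.6297×10^7 W.
I_p = P_in/V_p = 1.6297×10^7/110000 = 148 A.

I_p ≈ 148 A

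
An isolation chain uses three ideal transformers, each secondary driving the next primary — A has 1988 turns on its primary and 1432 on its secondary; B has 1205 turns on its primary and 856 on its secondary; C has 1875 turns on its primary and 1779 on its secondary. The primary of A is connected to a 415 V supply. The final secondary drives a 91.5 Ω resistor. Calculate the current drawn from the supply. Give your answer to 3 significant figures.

I_supply ≈ 1.07 A

After A: V = 415.00 × 1432/1988 = 298.93 V.
After B: V = 298.93 × 856/1205 = 212.35 V.
After C: V = 212.35 × 1779/1875 = 201.48 V.
I_load = 201.48/91.5 = 2.2020 A, so P_out = 201.48 × 2.2020 = 443.66 W.
All ideal ⇒ P_in = P_out, so I_supply = 443.66/415 = 1.07 A.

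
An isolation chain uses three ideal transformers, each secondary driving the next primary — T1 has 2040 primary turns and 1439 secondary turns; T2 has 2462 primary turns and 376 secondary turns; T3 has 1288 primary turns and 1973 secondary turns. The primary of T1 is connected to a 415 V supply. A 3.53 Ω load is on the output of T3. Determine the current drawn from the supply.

I_supply ≈ 3.20 A

Secondary of T1: V = 415.00 × 1439/2040 = 292.74 V.
Secondary of T2: V = 292.74 × 376/2462 = 44.707 V.
Secondary of T3: V = 44.707 × 1973/1288 = 68.484 V.
I_load = 68.484/3.53 = 19.401 A, so P_out = 68.484 × 19.401 = 1328.6 W.
All ideal ⇒ P_in = P_out, so I_supply = 1328.6/415 = 3.20 A.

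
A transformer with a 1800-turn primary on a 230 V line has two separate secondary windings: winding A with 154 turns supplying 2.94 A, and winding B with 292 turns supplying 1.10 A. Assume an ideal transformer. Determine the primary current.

V_A = 230 × 154/1800 = 19.678 V; V_B = 230 × 292/1800 = 37.311 V.
P_out = V_A I_A + V_B I_B = 19.678×2.94 + 37.311×1.10 = 57.853 + 41.042 = 98.895 W.
Ideal ⇒ P_in = P_out, so I_p = P_out/V_p = 98.895/230 = 0.430 A.

I_p ≈ 0.430 A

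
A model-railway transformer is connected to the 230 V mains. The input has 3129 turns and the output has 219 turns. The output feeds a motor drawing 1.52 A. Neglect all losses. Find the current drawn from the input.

I_in ≈ 0.106 A

For an ideal transformer I_in N_in = I_out N_out, so I_in = 1.52 × 219/3129 = 0.106 A.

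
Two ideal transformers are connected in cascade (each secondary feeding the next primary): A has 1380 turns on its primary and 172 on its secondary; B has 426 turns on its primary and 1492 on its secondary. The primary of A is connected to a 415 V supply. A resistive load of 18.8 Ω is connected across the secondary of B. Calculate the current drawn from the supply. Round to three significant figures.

I_supply ≈ 4.21 A

After A: V = 415.00 × 172/1380 = 51.725 V.
After B: V = 51.725 × 1492/426 = 181.16 V.
I_load = 181.16/18.8 = 9.6360 A, so P_out = 181.16 × 9.6360 = 1745.6 W.
All ideal ⇒ P_in = P_out, so I_supply = 1745.6/415 = 4.21 A.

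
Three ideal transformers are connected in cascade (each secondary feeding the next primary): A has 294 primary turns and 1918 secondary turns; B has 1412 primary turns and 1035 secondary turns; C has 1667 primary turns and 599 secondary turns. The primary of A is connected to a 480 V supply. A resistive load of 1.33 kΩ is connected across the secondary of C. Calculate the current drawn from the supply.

I_supply ≈ 1.07 A

After A: V = 480.00 × 1918/294 = 3131.4 V.
After B: V = 3131.4 × 1035/1412 = 2295.3 V.
After C: V = 2295.3 × 599/1667 = 824.78 V.
I_load = 824.78/1330 = 0.62014 A, so P_out = 824.78 × 0.62014 = 511.48 W.
All ideal ⇒ P_in = P_out, so I_supply = 511.48/480 = 1.07 A.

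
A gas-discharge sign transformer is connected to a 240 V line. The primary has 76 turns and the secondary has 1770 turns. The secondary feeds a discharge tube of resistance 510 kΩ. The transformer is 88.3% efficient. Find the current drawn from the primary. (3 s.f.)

V_s = 240 × 1770/76 = 5589.5 V.
I_s = V_s/R = 5589.5/510000 = 0.010960 A.
P_out = V_s I_s = 5589.5 × 0.010960 = 61.259 W.
P_in = P_out/η = 61.259/0.883 = 69.376 W.
I_p = P_in/V_p = 69.376/240 = 0.289 A.

I_p ≈ 0.289 A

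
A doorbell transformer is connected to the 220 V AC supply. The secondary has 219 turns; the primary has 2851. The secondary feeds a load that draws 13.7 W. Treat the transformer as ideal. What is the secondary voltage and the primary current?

V_s ≈ 16.9 V, I_p ≈ 0.0623 A

V_s = V_p × N_s/N_p = 220 × 219/2851 = 16.899 V.
I_s = P/V_s = 13.7/16.899 = 0.81068 A.
I_p = I_s × N_s/N_p = 0.81068 × 219/2851 = 0.0623 A.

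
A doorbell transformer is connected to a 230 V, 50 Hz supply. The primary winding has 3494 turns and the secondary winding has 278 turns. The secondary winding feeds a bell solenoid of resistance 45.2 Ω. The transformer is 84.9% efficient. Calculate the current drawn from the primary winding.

V_s = 230 × 278/3494 = 18.300 V.
I_s = V_s/R = 18.300/45.2 = 0.40487 A.
P_out = V_s I_s = 18.300 × 0.40487 = 7.4090 W.
P_in = P_out/η = 7.4090/0.849 = 8.7268 W.
I_p = P_in/V_p = 8.7268/230 = 0.0379 A.

I_p ≈ 0.0379 A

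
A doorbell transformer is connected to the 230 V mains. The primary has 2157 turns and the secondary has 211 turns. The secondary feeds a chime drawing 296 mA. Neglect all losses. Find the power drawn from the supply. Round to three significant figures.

I_p = I_s × N_s/N_p = 0.296 × 211/2157 = 0.028955 A.
P = V_p I_p = 230 × 0.028955 = 6.66 W.

P ≈ 6.66 W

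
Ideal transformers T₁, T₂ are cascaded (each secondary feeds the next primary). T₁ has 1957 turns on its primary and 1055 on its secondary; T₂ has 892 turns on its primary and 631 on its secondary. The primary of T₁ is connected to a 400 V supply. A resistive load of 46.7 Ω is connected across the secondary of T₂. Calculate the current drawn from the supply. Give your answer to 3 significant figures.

I_supply ≈ 1.25 A

After T₁: V = 400.00 × 1055/1957 = 215.64 V.
After T₂: V = 215.64 × 631/892 = 152.54 V.
I_load = 152.54/46.7 = 3.2664 A, so P_out = 152.54 × 3.2664 = 498.26 W.
All ideal ⇒ P_in = P_out, so I_supply = 498.26/400 = 1.25 A.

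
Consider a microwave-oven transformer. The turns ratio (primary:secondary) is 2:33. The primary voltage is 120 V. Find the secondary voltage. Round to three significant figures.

V_s ≈ 1980 V

V_s/V_p = N_s/N_p, so V_s = 120 × 33/2 = 1980 V.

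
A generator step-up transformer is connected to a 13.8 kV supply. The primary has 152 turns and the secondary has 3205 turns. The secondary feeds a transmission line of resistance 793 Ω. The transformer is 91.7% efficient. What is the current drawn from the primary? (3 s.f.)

I_p ≈ 8440 A

V_s = 13800 × 3205/152 = 290980 V.
I_s = V_s/R = 290980/793 = 366.94 A.
P_out = V_s I_s = 290980 × 366.94 = 1.0677×10^8 W.
P_in = P_out/η = 1.0677×10^8/0.917 = 1.1644×10^8 W.
I_p = P_in/V_p = 1.1644×10^8/13800 = 8440 A.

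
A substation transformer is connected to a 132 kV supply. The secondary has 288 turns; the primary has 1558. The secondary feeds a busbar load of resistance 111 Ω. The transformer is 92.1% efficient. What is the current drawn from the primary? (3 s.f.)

V_s = 132000 × 288/1558 = 24401 V.
I_s = V_s/R = 24401/111 = 219.82 A.
P_out = V_s I_s = 24401 × 219.82 = 5.3638×10^6 W.
P_in = P_out/η = 5.3638×10^6/0.921 = 5.8239×10^6 W.
I_p = P_in/V_p = 5.8239×10^6/132000 = 44.1 A.

I_p ≈ 44.1 A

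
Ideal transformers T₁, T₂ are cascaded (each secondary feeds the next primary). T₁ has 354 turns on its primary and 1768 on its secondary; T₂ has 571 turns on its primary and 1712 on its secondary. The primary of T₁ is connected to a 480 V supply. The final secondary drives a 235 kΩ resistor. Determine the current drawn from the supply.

After T₁: V = 480.00 × 1768/354 = 2397.3 V.
After T₂: V = 2397.3 × 1712/571 = 7187.7 V.
I_load = 7187.7/235000 = 0.030586 A, so P_out = 7187.7 × 0.030586 = 219.84 W.
All ideal ⇒ P_in = P_out, so I_supply = 219.84/480 = 0.458 A.

I_supply ≈ 0.458 A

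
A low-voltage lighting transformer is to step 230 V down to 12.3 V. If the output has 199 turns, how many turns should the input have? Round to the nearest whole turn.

N_in/N_out = V_in/V_out, so N_in = 199 × 230/12.3 = 3721.1 ≈ 3721 turns.

N_in = 3721 turns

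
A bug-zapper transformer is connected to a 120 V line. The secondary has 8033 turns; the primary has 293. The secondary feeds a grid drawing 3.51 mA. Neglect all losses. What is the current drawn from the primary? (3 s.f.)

For an ideal transformer I_p N_p = I_s N_s, so I_p = 0.00351 × 8033/293 = 0.0962 A.

I_p ≈ 0.0962 A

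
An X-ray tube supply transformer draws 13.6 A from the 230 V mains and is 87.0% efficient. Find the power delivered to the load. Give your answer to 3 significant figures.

P_out ≈ 2720 W

P_in = V_p I_p = 230 × 13.6 = 3128.0 W.
P_out = η P_in = 0.870 × 3128.0 = 2720 W.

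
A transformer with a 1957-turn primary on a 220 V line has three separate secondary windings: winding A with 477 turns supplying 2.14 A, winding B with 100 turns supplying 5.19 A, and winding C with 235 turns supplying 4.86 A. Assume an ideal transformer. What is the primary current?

V_A = 220 × 477/1957 = 53.623 V; V_B = 220 × 100/1957 = 11.242 V; V_C = 220 × 235/1957 = 26.418 V.
P_out = V_A I_A + V_B I_B + V_C I_C = 53.623×2.14 + 11.242×5.19 + 26.418×4.86 = 114.75 + 58.344 + 128.39 = 301.49 W.
Ideal ⇒ P_in = P_out, so I_p = P_out/V_p = 301.49/220 = 1.37 A.

I_p ≈ 1.37 A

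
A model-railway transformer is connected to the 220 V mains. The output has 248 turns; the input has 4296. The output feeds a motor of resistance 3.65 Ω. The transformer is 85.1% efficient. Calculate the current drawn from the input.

V_out = 220 × 248/4296 = 12.700 V.
I_out = V_out/R = 12.700/3.65 = 3.4795 A.
P_out = V_out I_out = 12.700 × 3.4795 = 44.190 W.
P_in = P_out/η = 44.190/0.851 = 51.928 W.
I_in = P_in/V_in = 51.928/220 = 0.236 A.

I_in ≈ 0.236 A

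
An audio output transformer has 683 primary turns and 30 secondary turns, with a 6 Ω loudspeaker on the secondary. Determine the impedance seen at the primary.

Z_p ≈ 3110 Ω

Z_p = (N_p/N_s)² × Z_s = (683/30)² × 6 = 3110 Ω.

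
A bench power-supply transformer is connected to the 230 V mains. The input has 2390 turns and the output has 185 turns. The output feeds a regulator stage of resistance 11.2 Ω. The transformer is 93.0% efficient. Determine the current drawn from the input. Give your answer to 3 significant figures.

I_in ≈ 0.132 A

V_out = 230 × 185/2390 = 17.803 V.
I_out = V_out/R = 17.803/11.2 = 1.5896 A.
P_out = V_out I_out = 17.803 × 1.5896 = 28.300 W.
P_in = P_out/η = 28.300/0.930 = 30.430 W.
I_in = P_in/V_in = 30.430/230 = 0.132 A.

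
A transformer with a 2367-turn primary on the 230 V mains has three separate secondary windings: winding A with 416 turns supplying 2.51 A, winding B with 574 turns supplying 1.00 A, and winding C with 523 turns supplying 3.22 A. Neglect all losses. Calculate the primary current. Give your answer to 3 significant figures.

V_A = 230 × 416/2367 = 40.422 V; V_B = 230 × 574/2367 = 55.775 V; V_C = 230 × 523/2367 = 50.820 V.
P_out = V_A I_A + V_B I_B + V_C I_C = 40.422×2.51 + 55.775×1.00 + 50.820×3.22 = 101.46 + 55.775 + 163.64 = 320.87 W.
Ideal ⇒ P_in = P_out, so I_p = P_out/V_p = 320.87/230 = 1.40 A.

I_p ≈ 1.40 A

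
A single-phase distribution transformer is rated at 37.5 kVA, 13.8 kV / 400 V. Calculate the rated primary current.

I_p = S/V_p = 37500/13800 = 2.72 A.

I_p ≈ 2.72 A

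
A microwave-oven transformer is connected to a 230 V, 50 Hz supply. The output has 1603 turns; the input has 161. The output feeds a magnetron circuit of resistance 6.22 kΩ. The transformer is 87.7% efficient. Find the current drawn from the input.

V_out = 230 × 1603/161 = 2290.0 V.
I_out = V_out/R = 2290.0/6220 = 0.36817 A.
P_out = V_out I_out = 2290.0 × 0.36817 = 843.10 W.
P_in = P_out/η = 843.10/0.877 = 961.35 W.
I_in = P_in/V_in = 961.35/230 = 4.18 A.

I_in ≈ 4.18 A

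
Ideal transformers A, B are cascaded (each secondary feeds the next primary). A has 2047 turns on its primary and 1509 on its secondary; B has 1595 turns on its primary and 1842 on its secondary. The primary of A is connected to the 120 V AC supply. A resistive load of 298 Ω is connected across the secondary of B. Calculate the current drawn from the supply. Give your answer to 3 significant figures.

After A: V = 120.00 × 1509/2047 = 88.461 V.
After B: V = 88.461 × 1842/1595 = 102.16 V.
I_load = 102.16/298 = 0.34282 A, so P_out = 102.16 × 0.34282 = 35.022 W.
All ideal ⇒ P_in = P_out, so I_supply = 35.022/120 = 0.292 A.

I_supply ≈ 0.292 A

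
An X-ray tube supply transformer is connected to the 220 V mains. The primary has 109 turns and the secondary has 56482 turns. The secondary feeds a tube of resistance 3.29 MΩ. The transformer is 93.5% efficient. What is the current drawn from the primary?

V_s = 220 × 56482/109 = 114000 V.
I_s = V_s/R = 114000/(3.29×10^6) = 0.034651 A.
P_out = V_s I_s = 114000 × 0.034651 = 3950.2 W.
P_in = P_out/η = 3950.2/0.935 = 4224.8 W.
I_p = P_in/V_p = 4224.8/220 = 19.2 A.

I_p ≈ 19.2 A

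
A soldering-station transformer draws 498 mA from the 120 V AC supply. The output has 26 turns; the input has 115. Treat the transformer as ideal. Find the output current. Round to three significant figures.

I_out/I_in = N_in/N_out, so I_out = 0.498 × 115/26 = 2.20 A.

I_out ≈ 2.20 A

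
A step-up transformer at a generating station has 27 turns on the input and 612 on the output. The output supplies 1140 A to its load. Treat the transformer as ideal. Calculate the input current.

For an ideal transformer I_in/I_out = N_out/N_in, so I_in = 1140 × 612/27 = 25800 A.

I_in ≈ 25800 A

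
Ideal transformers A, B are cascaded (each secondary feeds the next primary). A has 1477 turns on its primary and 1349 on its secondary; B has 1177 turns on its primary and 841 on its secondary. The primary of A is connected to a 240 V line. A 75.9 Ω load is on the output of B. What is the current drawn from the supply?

After A: V = 240.00 × 1349/1477 = 219.20 V.
After B: V = 219.20 × 841/1177 = 156.63 V.
I_load = 156.63/75.9 = 2.0636 A, so P_out = 156.63 × 2.0636 = 323.21 W.
All ideal ⇒ P_in = P_out, so I_supply = 323.21/240 = 1.35 A.

I_supply ≈ 1.35 A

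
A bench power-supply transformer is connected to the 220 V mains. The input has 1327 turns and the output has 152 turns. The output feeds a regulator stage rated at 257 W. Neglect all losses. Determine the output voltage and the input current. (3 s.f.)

V_out = V_in × N_out/N_in = 220 × 152/1327 = 25.200 V.
I_out = P/V_out = 257/25.200 = 10.199 A.
I_in = I_out × N_out/N_in = 10.199 × 152/1327 = 1.17 A.

V_out ≈ 25.2 V, I_in ≈ 1.17 A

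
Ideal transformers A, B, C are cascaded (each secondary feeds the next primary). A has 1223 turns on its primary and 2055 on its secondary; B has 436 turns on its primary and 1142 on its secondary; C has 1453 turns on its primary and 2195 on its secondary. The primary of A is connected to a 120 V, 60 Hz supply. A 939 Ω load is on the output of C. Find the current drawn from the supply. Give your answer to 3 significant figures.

Secondary of A: V = 120.00 × 2055/1223 = 201.64 V.
Secondary of B: V = 201.64 × 1142/436 = 528.14 V.
Secondary of C: V = 528.14 × 2195/1453 = 797.84 V.
I_load = 797.84/939 = 0.84967 A, so P_out = 797.84 × 0.84967 = 677.90 W.
All ideal ⇒ P_in = P_out, so I_supply = 677.90/120 = 5.65 A.

I_supply ≈ 5.65 A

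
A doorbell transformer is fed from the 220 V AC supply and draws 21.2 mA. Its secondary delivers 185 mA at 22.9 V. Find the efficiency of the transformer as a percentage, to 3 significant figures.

η ≈ 90.8%

P_in = 220 × 0.0212 = 4.66400 W.
P_out = 22.9 × 0.185 = 4.23650 W.
η = P_out/P_in = 4.23650/4.66400 = 0.908.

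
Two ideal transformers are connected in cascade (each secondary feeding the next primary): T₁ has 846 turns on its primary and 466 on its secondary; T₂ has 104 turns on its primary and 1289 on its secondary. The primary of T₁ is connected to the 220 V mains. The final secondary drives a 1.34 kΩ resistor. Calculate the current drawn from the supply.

I_supply ≈ 7.65 A

Secondary of T₁: V = 220.00 × 466/846 = 121.18 V.
Secondary of T₂: V = 121.18 × 1289/104 = 1502.0 V.
I_load = 1502.0/1340 = 1.1209 A, so P_out = 1502.0 × 1.1209 = 1683.5 W.
All ideal ⇒ P_in = P_out, so I_supply = 1683.5/220 = 7.65 A.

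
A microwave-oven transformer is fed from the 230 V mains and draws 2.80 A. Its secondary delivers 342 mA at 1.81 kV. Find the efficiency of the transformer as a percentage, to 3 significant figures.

P_in = 230 × 2.80 = 644.000 W.
P_out = 1810 × 0.342 = 619.020 W.
η = P_out/P_in = 619.020/644.000 = 0.961.

η ≈ 96.1%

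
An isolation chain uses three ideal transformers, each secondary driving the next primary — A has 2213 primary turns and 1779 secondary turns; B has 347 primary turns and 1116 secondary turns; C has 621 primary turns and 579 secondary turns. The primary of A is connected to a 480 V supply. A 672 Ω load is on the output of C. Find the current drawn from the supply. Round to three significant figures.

I_supply ≈ 4.15 A

After A: V = 480.00 × 1779/2213 = 385.87 V.
After B: V = 385.87 × 1116/347 = 1241.0 V.
After C: V = 1241.0 × 579/621 = 1157.1 V.
I_load = 1157.1/672 = 1.7218 A, so P_out = 1157.1 × 1.7218 = 1992.3 W.
All ideal ⇒ P_in = P_out, so I_supply = 1992.3/480 = 4.15 A.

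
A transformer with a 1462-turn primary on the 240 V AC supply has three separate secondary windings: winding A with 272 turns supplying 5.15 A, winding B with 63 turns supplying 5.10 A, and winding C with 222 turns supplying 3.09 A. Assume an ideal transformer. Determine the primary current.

V_A = 240 × 272/1462 = 44.651 V; V_B = 240 × 63/1462 = 10.342 V; V_C = 240 × 222/1462 = 36.443 V.
P_out = V_A I_A + V_B I_B + V_C I_C = 44.651×5.15 + 10.342×5.10 + 36.443×3.09 = 229.95 + 52.744 + 112.61 = 395.31 W.
Ideal ⇒ P_in = P_out, so I_p = P_out/V_p = 395.31/240 = 1.65 A.

I_p ≈ 1.65 A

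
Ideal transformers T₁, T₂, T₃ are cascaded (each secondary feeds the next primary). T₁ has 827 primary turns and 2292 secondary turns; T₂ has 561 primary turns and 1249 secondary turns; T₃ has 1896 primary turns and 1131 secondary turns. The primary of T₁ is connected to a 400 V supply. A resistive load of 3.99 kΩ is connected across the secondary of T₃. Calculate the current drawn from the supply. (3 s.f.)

I_supply ≈ 1.36 A

Secondary of T₁: V = 400.00 × 2292/827 = 1108.6 V.
Secondary of T₂: V = 1108.6 × 1249/561 = 2468.1 V.
Secondary of T₃: V = 2468.1 × 1131/1896 = 1472.3 V.
I_load = 1472.3/3990 = 0.36899 A, so P_out = 1472.3 × 0.36899 = 543.27 W.
All ideal ⇒ P_in = P_out, so I_supply = 543.27/400 = 1.36 A.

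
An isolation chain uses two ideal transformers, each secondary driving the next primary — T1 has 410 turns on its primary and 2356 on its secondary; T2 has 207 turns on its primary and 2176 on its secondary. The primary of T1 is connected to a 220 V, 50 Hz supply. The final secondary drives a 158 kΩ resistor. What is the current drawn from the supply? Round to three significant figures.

I_supply ≈ 5.08 A

After T1: V = 220.00 × 2356/410 = 1264.2 V.
After T2: V = 1264.2 × 2176/207 = 13289 V.
I_load = 13289/158000 = 0.084110 A, so P_out = 13289 × 0.084110 = 1117.8 W.
All ideal ⇒ P_in = P_out, so I_supply = 1117.8/220 = 5.08 A.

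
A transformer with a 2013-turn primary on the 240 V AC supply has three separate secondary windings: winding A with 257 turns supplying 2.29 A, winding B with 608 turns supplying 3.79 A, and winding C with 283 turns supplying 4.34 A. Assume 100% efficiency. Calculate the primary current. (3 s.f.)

V_A = 240 × 257/2013 = 30.641 V; V_B = 240 × 608/2013 = 72.489 V; V_C = 240 × 283/2013 = 33.741 V.
P_out = V_A I_A + V_B I_B + V_C I_C = 30.641×2.29 + 72.489×3.79 + 33.741×4.34 = 70.168 + 274.73 + 146.43 = 491.33 W.
Ideal ⇒ P_in = P_out, so I_p = P_out/V_p = 491.33/240 = 2.05 A.

I_p ≈ 2.05 A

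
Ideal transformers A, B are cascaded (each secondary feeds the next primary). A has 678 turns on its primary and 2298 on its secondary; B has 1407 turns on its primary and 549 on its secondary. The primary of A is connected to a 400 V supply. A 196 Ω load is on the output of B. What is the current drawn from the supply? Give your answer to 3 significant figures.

After A: V = 400.00 × 2298/678 = 1355.8 V.
After B: V = 1355.8 × 549/1407 = 529.00 V.
I_load = 529.00/196 = 2.6990 A, so P_out = 529.00 × 2.6990 = 1427.8 W.
All ideal ⇒ P_in = P_out, so I_supply = 1427.8/400 = 3.57 A.

I_supply ≈ 3.57 A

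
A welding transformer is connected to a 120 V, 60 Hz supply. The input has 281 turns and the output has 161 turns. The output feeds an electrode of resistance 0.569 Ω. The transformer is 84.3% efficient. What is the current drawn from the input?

V_out = 120 × 161/281 = 68.754 V.
I_out = V_out/R = 68.754/0.569 = 120.83 A.
P_out = V_out I_out = 68.754 × 120.83 = 8307.9 W.
P_in = P_out/η = 8307.9/0.843 = 9855.1 W.
I_in = P_in/V_in = 9855.1/120 = 82.1 A.

I_in ≈ 82.1 A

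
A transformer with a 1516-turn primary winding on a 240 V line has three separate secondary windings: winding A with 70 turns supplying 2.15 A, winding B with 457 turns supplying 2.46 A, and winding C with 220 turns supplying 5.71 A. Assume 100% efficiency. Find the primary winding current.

V_A = 240 × 70/1516 = 11.082 V; V_B = 240 × 457/1516 = 72.348 V; V_C = 240 × 220/1516 = 34.828 V.
P_out = V_A I_A + V_B I_B + V_C I_C = 11.082×2.15 + 72.348×2.46 + 34.828×5.71 = 23.826 + 177.98 + 198.87 = 400.67 W.
Ideal ⇒ P_in = P_out, so I_p = P_out/V_p = 400.67/240 = 1.67 A.

I_p ≈ 1.67 A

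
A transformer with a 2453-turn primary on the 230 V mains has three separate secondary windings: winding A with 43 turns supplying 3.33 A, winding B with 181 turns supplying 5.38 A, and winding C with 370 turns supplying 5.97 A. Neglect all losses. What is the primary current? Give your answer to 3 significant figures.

V_A = 230 × 43/2453 = 4.0318 V; V_B = 230 × 181/2453 = 16.971 V; V_C = 230 × 370/2453 = 34.692 V.
P_out = V_A I_A + V_B I_B + V_C I_C = 4.0318×3.33 + 16.971×5.38 + 34.692×5.97 = 13.426 + 91.304 + 207.11 = 311.84 W.
Ideal ⇒ P_in = P_out, so I_p = P_out/V_p = 311.84/230 = 1.36 A.

I_p ≈ 1.36 A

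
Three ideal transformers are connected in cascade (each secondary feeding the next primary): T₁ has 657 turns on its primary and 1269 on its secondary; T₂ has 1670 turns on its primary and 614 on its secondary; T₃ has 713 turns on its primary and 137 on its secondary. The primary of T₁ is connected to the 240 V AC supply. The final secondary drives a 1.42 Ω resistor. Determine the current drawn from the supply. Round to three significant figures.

Secondary of T₁: V = 240.00 × 1269/657 = 463.56 V.
Secondary of T₂: V = 463.56 × 614/1670 = 170.44 V.
Secondary of T₃: V = 170.44 × 137/713 = 32.748 V.
I_load = 32.748/1.42 = 23.062 A, so P_out = 32.748 × 23.062 = 755.25 W.
All ideal ⇒ P_in = P_out, so I_supply = 755.25/240 = 3.15 A.

I_supply ≈ 3.15 A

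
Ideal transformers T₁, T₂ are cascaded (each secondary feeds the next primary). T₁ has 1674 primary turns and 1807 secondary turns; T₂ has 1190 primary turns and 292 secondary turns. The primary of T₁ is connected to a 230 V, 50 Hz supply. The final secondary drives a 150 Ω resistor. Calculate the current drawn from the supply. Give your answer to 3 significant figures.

Secondary of T₁: V = 230.00 × 1807/1674 = 248.27 V.
Secondary of T₂: V = 248.27 × 292/1190 = 60.921 V.
I_load = 60.921/150 = 0.40614 A, so P_out = 60.921 × 0.40614 = 24.742 W.
All ideal ⇒ P_in = P_out, so I_supply = 24.742/230 = 0.108 A.

I_supply ≈ 0.108 A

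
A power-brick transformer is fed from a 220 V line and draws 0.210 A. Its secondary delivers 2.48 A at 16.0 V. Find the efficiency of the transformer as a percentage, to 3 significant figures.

P_in = 220 × 0.210 = 46.2000 W.
P_out = 16.0 × 2.48 = 39.6800 W.
η = P_out/P_in = 39.6800/46.2000 = 0.859.

η ≈ 85.9%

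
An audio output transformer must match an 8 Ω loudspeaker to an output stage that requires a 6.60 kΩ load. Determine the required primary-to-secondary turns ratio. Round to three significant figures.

N_p/N_s ≈ 28.7

Z_p/Z_s = (N_p/N_s)², so N_p/N_s = √(6600/8) = √825 = 28.7.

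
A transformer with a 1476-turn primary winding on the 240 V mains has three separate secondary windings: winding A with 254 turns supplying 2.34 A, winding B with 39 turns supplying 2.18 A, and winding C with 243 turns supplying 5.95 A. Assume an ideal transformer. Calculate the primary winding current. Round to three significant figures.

V_A = 240 × 254/1476 = 41.301 V; V_B = 240 × 39/1476 = 6.3415 V; V_C = 240 × 243/1476 = 39.512 V.
P_out = V_A I_A + V_B I_B + V_C I_C = 41.301×2.34 + 6.3415×2.18 + 39.512×5.95 = 96.644 + 13.824 + 235.10 = 345.57 W.
Ideal ⇒ P_in = P_out, so I_p = P_out/V_p = 345.57/240 = 1.44 A.

I_p ≈ 1.44 A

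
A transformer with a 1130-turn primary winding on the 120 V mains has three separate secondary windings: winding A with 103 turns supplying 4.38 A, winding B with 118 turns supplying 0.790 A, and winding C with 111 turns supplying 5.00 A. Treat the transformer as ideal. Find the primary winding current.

I_p ≈ 0.973 A

V_A = 120 × 103/1130 = 10.938 V; V_B = 120 × 118/1130 = 12.531 V; V_C = 120 × 111/1130 = 11.788 V.
P_out = V_A I_A + V_B I_B + V_C I_C = 10.938×4.38 + 12.531×0.790 + 11.788×5.00 = 47.909 + 9.8995 + 58.938 = 116.75 W.
Ideal ⇒ P_in = P_out, so I_p = P_out/V_p = 116.75/120 = 0.973 A.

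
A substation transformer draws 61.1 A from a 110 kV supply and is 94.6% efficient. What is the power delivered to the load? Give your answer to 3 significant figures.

P_in = V_p I_p = 110000 × 61.1 = 6.7210×10^6 W.
P_out = η P_in = 0.946 × 6.7210×10^6 = 6.36×10^6 W.

P_out ≈ 6.36×10^6 W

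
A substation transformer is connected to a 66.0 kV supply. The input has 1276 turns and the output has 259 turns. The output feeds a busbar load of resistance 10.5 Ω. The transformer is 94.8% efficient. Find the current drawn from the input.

V_out = 66000 × 259/1276 = 13397 V.
I_out = V_out/R = 13397/10.5 = 1275.9 A.
P_out = V_out I_out = 13397 × 1275.9 = 1.7092×10^7 W.
P_in = P_out/η = 1.7092×10^7/0.948 = 1.8030×10^7 W.
I_in = P_in/V_in = 1.8030×10^7/66000 = 273 A.

I_in ≈ 273 A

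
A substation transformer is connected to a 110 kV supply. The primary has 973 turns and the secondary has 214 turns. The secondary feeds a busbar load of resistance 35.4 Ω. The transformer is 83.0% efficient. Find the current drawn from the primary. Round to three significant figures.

I_p ≈ 181 A

V_s = 110000 × 214/973 = 24193 V.
I_s = V_s/R = 24193/35.4 = 683.42 A.
P_out = V_s I_s = 24193 × 683.42 = 1.6534×10^7 W.
P_in = P_out/η = 1.6534×10^7/0.830 = 1.9921×10^7 W.
I_p = P_in/V_p = 1.9921×10^7/110000 = 181 A.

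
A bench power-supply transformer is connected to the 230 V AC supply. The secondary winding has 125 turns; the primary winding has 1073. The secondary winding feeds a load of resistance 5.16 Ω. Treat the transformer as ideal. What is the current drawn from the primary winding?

V_s = V_p × N_s/N_p = 230 × 125/1073 = 26.794 V.
I_s = V_s/R = 26.794/5.16 = 5.1926 A.
For an ideal transformer I_p N_p = I_s N_s, so I_p = 5.1926 × 125/1073 = 0.605 A.

I_p ≈ 0.605 A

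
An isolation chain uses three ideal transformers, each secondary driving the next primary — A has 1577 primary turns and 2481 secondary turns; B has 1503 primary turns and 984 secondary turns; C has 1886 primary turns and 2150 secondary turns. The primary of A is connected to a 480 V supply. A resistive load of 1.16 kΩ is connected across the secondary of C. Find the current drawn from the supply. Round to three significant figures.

After A: V = 480.00 × 2481/1577 = 755.16 V.
After B: V = 755.16 × 984/1503 = 494.39 V.
After C: V = 494.39 × 2150/1886 = 563.60 V.
I_load = 563.60/1160 = 0.48586 A, so P_out = 563.60 × 0.48586 = 273.83 W.
All ideal ⇒ P_in = P_out, so I_supply = 273.83/480 = 0.570 A.

I_supply ≈ 0.570 A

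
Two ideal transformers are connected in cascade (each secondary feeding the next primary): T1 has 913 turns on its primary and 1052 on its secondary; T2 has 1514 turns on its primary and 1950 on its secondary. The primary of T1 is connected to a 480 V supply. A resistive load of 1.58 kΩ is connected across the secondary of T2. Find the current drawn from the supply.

Secondary of T1: V = 480.00 × 1052/913 = 553.08 V.
Secondary of T2: V = 553.08 × 1950/1514 = 712.35 V.
I_load = 712.35/1580 = 0.45086 A, so P_out = 712.35 × 0.45086 = 321.17 W.
All ideal ⇒ P_in = P_out, so I_supply = 321.17/480 = 0.669 A.

I_supply ≈ 0.669 A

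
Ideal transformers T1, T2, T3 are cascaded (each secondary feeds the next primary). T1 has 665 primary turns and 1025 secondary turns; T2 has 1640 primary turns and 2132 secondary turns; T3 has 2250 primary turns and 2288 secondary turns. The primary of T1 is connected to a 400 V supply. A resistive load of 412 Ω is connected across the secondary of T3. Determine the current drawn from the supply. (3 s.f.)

I_supply ≈ 4.03 A

Secondary of T1: V = 400.00 × 1025/665 = 616.54 V.
Secondary of T2: V = 616.54 × 2132/1640 = 801.50 V.
Secondary of T3: V = 801.50 × 2288/2250 = 815.04 V.
I_load = 815.04/412 = 1.9783 A, so P_out = 815.04 × 1.9783 = 1612.4 W.
All ideal ⇒ P_in = P_out, so I_supply = 1612.4/400 = 4.03 A.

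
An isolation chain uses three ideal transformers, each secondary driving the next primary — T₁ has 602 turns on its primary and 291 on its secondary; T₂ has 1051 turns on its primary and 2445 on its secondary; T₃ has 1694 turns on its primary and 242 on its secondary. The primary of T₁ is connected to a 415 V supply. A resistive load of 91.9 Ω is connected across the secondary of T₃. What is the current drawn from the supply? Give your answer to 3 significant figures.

Secondary of T₁: V = 415.00 × 291/602 = 200.61 V.
Secondary of T₂: V = 200.61 × 2445/1051 = 466.68 V.
Secondary of T₃: V = 466.68 × 242/1694 = 66.669 V.
I_load = 66.669/91.9 = 0.72545 A, so P_out = 66.669 × 0.72545 = 48.365 W.
All ideal ⇒ P_in = P_out, so I_supply = 48.365/415 = 0.117 A.

I_supply ≈ 0.117 A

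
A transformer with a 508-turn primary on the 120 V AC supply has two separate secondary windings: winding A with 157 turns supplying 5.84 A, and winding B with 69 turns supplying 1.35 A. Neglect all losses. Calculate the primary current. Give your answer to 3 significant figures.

V_A = 120 × 157/508 = 37.087 V; V_B = 120 × 69/508 = 16.299 V.
P_out = V_A I_A + V_B I_B = 37.087×5.84 + 16.299×1.35 = 216.59 + 22.004 = 238.59 W.
Ideal ⇒ P_in = P_out, so I_p = P_out/V_p = 238.59/120 = 1.99 A.

I_p ≈ 1.99 A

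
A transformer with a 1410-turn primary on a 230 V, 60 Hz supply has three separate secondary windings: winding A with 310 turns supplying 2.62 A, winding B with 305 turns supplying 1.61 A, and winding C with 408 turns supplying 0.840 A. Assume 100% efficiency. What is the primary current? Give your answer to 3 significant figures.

V_A = 230 × 310/1410 = 50.567 V; V_B = 230 × 305/1410 = 49.752 V; V_C = 230 × 408/1410 = 66.553 V.
P_out = V_A I_A + V_B I_B + V_C I_C = 50.567×2.62 + 49.752×1.61 + 66.553×0.840 = 132.49 + 80.100 + 55.905 = 268.49 W.
Ideal ⇒ P_in = P_out, so I_p = P_out/V_p = 268.49/230 = 1.17 A.

I_p ≈ 1.17 A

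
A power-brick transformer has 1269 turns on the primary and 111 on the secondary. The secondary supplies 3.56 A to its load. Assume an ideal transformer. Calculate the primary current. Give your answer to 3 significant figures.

For an ideal transformer I_p/I_s = N_s/N_p, so I_p = 3.56 × 111/1269 = 0.311 A.

I_p ≈ 0.311 A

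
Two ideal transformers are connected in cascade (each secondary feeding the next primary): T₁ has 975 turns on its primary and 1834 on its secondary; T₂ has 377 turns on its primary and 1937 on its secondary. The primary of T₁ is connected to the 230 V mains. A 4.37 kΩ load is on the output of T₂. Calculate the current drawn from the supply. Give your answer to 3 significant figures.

After T₁: V = 230.00 × 1834/975 = 432.64 V.
After T₂: V = 432.64 × 1937/377 = 2222.9 V.
I_load = 2222.9/4370 = 0.50866 A, so P_out = 2222.9 × 0.50866 = 1130.7 W.
All ideal ⇒ P_in = P_out, so I_supply = 1130.7/230 = 4.92 A.

I_supply ≈ 4.92 A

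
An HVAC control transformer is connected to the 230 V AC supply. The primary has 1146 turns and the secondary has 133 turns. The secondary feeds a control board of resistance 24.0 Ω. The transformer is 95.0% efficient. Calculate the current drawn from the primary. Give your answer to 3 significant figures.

I_p ≈ 0.136 A

V_s = 230 × 133/1146 = 26.693 V.
I_s = V_s/R = 26.693/24.0 = 1.1122 A.
P_out = V_s I_s = 26.693 × 1.1122 = 29.688 W.
P_in = P_out/η = 29.688/0.950 = 31.250 W.
I_p = P_in/V_p = 31.250/230 = 0.136 A.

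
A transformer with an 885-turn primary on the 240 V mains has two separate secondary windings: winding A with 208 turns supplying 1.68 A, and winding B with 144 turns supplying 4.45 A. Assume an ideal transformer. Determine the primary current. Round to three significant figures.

V_A = 240 × 208/885 = 56.407 V; V_B = 240 × 144/885 = 39.051 V.
P_out = V_A I_A + V_B I_B = 56.407×1.68 + 39.051×4.45 = 94.763 + 173.78 = 268.54 W.
Ideal ⇒ P_in = P_out, so I_p = P_out/V_p = 268.54/240 = 1.12 A.

I_p ≈ 1.12 A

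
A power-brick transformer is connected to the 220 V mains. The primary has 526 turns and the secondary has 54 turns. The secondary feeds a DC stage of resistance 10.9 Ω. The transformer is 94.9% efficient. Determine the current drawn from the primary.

V_s = 220 × 54/526 = 22.586 V.
I_s = V_s/R = 22.586/10.9 = 2.0721 A.
P_out = V_s I_s = 22.586 × 2.0721 = 46.799 W.
P_in = P_out/η = 46.799/0.949 = 49.314 W.
I_p = P_in/V_p = 49.314/220 = 0.224 A.

I_p ≈ 0.224 A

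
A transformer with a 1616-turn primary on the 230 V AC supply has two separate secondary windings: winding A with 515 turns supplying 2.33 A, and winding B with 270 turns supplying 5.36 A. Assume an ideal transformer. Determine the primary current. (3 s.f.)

V_A = 230 × 515/1616 = 73.298 V; V_B = 230 × 270/1616 = 38.428 V.
P_out = V_A I_A + V_B I_B = 73.298×2.33 + 38.428×5.36 = 170.78 + 205.98 = 376.76 W.
Ideal ⇒ P_in = P_out, so I_p = P_out/V_p = 376.76/230 = 1.64 A.

I_p ≈ 1.64 A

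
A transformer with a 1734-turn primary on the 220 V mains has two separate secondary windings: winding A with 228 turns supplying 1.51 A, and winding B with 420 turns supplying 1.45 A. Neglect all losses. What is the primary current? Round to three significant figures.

I_p ≈ 0.550 A

V_A = 220 × 228/1734 = 28.927 V; V_B = 220 × 420/1734 = 53.287 V.
P_out = V_A I_A + V_B I_B = 28.927×1.51 + 53.287×1.45 = 43.680 + 77.266 = 120.95 W.
Ideal ⇒ P_in = P_out, so I_p = P_out/V_p = 120.95/220 = 0.550 A.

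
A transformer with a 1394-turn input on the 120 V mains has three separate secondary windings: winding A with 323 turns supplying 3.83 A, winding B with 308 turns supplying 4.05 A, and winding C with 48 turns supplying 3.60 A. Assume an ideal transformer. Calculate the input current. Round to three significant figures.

I_in ≈ 1.91 A

V_A = 120 × 323/1394 = 27.805 V; V_B = 120 × 308/1394 = 26.514 V; V_C = 120 × 48/1394 = 4.1320 V.
P_out = V_A I_A + V_B I_B + V_C I_C = 27.805×3.83 + 26.514×4.05 + 4.1320×3.60 = 106.49 + 107.38 + 14.875 = 228.75 W.
Ideal ⇒ P_in = P_out, so I_in = P_out/V_in = 228.75/120 = 1.91 A.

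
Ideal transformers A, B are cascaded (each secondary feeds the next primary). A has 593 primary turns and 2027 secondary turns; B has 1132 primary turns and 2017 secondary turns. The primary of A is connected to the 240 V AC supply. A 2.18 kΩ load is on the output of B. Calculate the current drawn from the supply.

After A: V = 240.00 × 2027/593 = 820.37 V.
After B: V = 820.37 × 2017/1132 = 1461.7 V.
I_load = 1461.7/2180 = 0.67052 A, so P_out = 1461.7 × 0.67052 = 980.13 W.
All ideal ⇒ P_in = P_out, so I_supply = 980.13/240 = 4.08 A.

I_supply ≈ 4.08 A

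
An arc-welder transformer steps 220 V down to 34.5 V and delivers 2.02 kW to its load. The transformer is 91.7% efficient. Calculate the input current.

P_in = P_out/η = 2020/0.917 = 2202.8 W.
I_in = P_in/V_in = 2202.8/220 = 10.0 A.

I_in ≈ 10.0 A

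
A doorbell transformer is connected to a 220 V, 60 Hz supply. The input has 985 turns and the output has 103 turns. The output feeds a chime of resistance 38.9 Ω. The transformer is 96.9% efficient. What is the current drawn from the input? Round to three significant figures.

V_out = 220 × 103/985 = 23.005 V.
I_out = V_out/R = 23.005/38.9 = 0.59139 A.
P_out = V_out I_out = 23.005 × 0.59139 = 13.605 W.
P_in = P_out/η = 13.605/0.969 = 14.040 W.
I_in = P_in/V_in = 14.040/220 = 0.0638 A.

I_in ≈ 0.0638 A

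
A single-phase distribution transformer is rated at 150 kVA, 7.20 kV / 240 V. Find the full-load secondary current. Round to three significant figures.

I_s = S/V_s = 150000/240 = 625 A.

I_s ≈ 625 A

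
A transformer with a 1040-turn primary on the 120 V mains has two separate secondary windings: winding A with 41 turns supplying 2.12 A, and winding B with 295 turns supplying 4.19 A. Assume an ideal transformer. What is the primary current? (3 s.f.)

I_p ≈ 1.27 A

V_A = 120 × 41/1040 = 4.7308 V; V_B = 120 × 295/1040 = 34.038 V.
P_out = V_A I_A + V_B I_B = 4.7308×2.12 + 34.038×4.19 = 10.029 + 142.62 = 152.65 W.
Ideal ⇒ P_in = P_out, so I_p = P_out/V_p = 152.65/120 = 1.27 A.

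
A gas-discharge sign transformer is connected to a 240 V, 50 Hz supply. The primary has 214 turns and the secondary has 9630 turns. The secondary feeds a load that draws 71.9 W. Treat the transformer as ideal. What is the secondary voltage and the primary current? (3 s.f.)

V_s ≈ 10800 V, I_p ≈ 0.300 A

V_s = V_p × N_s/N_p = 240 × 9630/214 = 10800 V.
I_s = P/V_s = 71.9/10800 = 0.0066574 A.
I_p = I_s × N_s/N_p = 0.0066574 × 9630/214 = 0.300 A.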